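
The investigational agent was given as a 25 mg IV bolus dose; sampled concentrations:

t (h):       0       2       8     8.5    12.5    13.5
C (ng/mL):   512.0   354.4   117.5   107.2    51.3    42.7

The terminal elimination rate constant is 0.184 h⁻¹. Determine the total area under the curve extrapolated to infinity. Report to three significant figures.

Trapezoidal AUC_0→13.5:
  [0→2]: (512.0+354.4)/2 × 2 = 866.4
  [2→8]: (354.4+117.5)/2 × 6 = 1415.7
  [8→8.5]: (117.5+107.2)/2 × 0.5 = 56.175
  [8.5→12.5]: (107.2+51.3)/2 × 4 = 317.0
  [12.5→13.5]: (51.3+42.7)/2 × 1 = 47.0
  Sum = 2702.275 ng/mL·h
Extrapolated tail: C_last / k_e = 42.7 / 0.184 = 232.065
AUC_0→∞ = 2702.275 + 232.065 = 2934.34 ng/mL·h

AUC = 2930 ng/mL·h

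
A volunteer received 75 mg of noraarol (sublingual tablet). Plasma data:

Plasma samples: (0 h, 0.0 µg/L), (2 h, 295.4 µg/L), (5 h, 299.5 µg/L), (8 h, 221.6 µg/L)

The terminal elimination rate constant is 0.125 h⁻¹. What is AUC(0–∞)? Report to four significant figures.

Trapezoidal AUC_0→8:
  [0→2]: (0.0+295.4)/2 × 2 = 295.4
  [2→5]: (295.4+299.5)/2 × 3 = 892.35
  [5→8]: (299.5+221.6)/2 × 3 = 781.65
  Sum = 1969.4 µg/L·h
Extrapolated tail: C_last / k_e = 221.6 / 0.125 = 1772.800
AUC_0→∞ = 1969.4 + 1772.800 = 3742.2 µg/L·h

AUC = 3742 µg/L·h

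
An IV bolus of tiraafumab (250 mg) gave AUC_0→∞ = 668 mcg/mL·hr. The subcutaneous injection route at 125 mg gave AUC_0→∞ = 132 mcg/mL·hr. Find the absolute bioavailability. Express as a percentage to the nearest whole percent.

F = 40%

F = (AUC_ev / D_ev) / (AUC_iv / D_iv)
  = (132/125) / (668/250)
  = 1.056 / 2.672 = 0.3952
  = 39.52%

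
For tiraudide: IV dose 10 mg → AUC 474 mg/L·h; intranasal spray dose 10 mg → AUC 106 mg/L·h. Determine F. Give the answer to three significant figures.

F = 0.224

F = (AUC_ev / D_ev) / (AUC_iv / D_iv)
  = (106/10) / (474/10)
  = 10.6 / 47.4 = 0.2236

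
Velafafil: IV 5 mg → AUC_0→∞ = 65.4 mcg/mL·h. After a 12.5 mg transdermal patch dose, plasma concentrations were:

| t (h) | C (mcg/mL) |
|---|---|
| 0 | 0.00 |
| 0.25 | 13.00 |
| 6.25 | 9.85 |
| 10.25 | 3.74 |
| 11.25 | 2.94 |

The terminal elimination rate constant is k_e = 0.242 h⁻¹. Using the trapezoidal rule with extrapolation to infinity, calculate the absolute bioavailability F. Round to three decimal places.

Trapezoidal AUC_0→11.25 (transdermal patch):
  [0→0.25]: (0.00+13.00)/2 × 0.25 = 1.625
  [0.25→6.25]: (13.00+9.85)/2 × 6 = 68.55
  [6.25→10.25]: (9.85+3.74)/2 × 4 = 27.18
  [10.25→11.25]: (3.74+2.94)/2 × 1 = 3.34
  Sum = 100.695 mcg/mL·h
Tail: C_last/k_e = 2.94/0.242 = 12.149
AUC_0→∞ (transdermal patch) = 100.695 + 12.149 = 112.844 mcg/mL·h
F = (AUC_ev/D_ev)/(AUC_iv/D_iv) = (112.844/12.5)/(65.4/5) = 9.02752/13.08 = 0.6902

F = 0.690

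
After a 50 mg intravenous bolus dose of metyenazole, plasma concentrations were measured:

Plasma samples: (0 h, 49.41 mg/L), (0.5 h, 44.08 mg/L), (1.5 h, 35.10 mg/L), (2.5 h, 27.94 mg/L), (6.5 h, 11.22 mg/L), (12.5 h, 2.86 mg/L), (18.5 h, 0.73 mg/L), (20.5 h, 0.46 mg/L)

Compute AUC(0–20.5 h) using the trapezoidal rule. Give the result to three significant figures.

Trapezoidal AUC_0→20.5:
  [0→0.5]: (49.41+44.08)/2 × 0.5 = 23.3725
  [0.5→1.5]: (44.08+35.10)/2 × 1 = 39.59
  [1.5→2.5]: (35.10+27.94)/2 × 1 = 31.52
  [2.5→6.5]: (27.94+11.22)/2 × 4 = 78.32
  [6.5→12.5]: (11.22+2.86)/2 × 6 = 42.24
  [12.5→18.5]: (2.86+0.73)/2 × 6 = 10.77
  [18.5→20.5]: (0.73+0.46)/2 × 2 = 1.19
  Sum = 227.0025 mg/L·h

AUC = 227 mg/L·h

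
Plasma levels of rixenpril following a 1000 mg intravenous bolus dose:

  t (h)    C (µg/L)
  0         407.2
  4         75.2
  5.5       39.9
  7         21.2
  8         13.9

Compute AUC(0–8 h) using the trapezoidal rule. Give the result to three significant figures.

AUC = 1110 µg/L·h

Trapezoidal AUC_0→8:
  [0→4]: (407.2+75.2)/2 × 4 = 964.8
  [4→5.5]: (75.2+39.9)/2 × 1.5 = 86.325
  [5.5→7]: (39.9+21.2)/2 × 1.5 = 45.825
  [7→8]: (21.2+13.9)/2 × 1 = 17.55
  Sum = 1114.5 µg/L·h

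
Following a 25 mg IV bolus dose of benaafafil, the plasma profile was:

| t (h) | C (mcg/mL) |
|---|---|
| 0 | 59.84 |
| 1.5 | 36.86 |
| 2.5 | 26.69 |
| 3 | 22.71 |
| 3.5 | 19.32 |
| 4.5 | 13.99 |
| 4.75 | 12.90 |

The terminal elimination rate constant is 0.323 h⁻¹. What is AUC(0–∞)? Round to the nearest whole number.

Trapezoidal AUC_0→4.75:
  [0→1.5]: (59.84+36.86)/2 × 1.5 = 72.525
  [1.5→2.5]: (36.86+26.69)/2 × 1 = 31.775
  [2.5→3]: (26.69+22.71)/2 × 0.5 = 12.35
  [3→3.5]: (22.71+19.32)/2 × 0.5 = 10.5075
  [3.5→4.5]: (19.32+13.99)/2 × 1 = 16.655
  [4.5→4.75]: (13.99+12.90)/2 × 0.25 = 3.36125
  Sum = 147.17375 mcg/mL·h
Extrapolated tail: C_last / k_e = 12.90 / 0.323 = 39.938
AUC_0→∞ = 147.17375 + 39.938 = 187.11175 mcg/mL·h

AUC = 187 mcg/mL·h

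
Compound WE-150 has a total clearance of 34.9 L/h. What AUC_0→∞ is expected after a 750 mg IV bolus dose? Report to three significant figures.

AUC = 21.5 mg/L·h

AUC_0→∞ = Dose_iv / CL
        = 750 / 34.9 = 21.49 mg/L·h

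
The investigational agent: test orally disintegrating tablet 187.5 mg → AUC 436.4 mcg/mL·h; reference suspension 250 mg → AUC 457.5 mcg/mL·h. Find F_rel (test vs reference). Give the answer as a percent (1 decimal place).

F_rel = (AUC_test/D_test) / (AUC_ref/D_ref)
      = (436.4/187.5) / (457.5/250)
      = 2.32747 / 1.83 = 1.2718 = 127.18%

F_rel = 127.2%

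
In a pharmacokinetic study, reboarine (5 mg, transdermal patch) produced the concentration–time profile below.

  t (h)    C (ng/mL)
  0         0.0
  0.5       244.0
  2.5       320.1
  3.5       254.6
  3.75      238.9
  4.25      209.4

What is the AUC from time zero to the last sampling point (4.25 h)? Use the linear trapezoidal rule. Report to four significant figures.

AUC = 1086 ng/mL·h

Trapezoidal AUC_0→4.25:
  [0→0.5]: (0.0+244.0)/2 × 0.5 = 61.0
  [0.5→2.5]: (244.0+320.1)/2 × 2 = 564.1
  [2.5→3.5]: (320.1+254.6)/2 × 1 = 287.35
  [3.5→3.75]: (254.6+238.9)/2 × 0.25 = 61.6875
  [3.75→4.25]: (238.9+209.4)/2 × 0.5 = 112.075
  Sum = 1086.2125 ng/mL·h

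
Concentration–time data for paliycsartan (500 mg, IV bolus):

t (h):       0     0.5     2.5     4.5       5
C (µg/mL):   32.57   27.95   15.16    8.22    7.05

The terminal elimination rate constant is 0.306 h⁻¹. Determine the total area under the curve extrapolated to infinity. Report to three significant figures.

AUC = 108 µg/mL·h

Trapezoidal AUC_0→5:
  [0→0.5]: (32.57+27.95)/2 × 0.5 = 15.13
  [0.5→2.5]: (27.95+15.16)/2 × 2 = 43.11
  [2.5→4.5]: (15.16+8.22)/2 × 2 = 23.38
  [4.5→5]: (8.22+7.05)/2 × 0.5 = 3.8175
  Sum = 85.4375 µg/mL·h
Extrapolated tail: C_last / k_e = 7.05 / 0.306 = 23.039
AUC_0→∞ = 85.4375 + 23.039 = 108.4765 µg/mL·h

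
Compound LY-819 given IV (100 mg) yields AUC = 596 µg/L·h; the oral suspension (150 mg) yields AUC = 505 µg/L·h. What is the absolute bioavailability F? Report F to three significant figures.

F = (AUC_ev / D_ev) / (AUC_iv / D_iv)
  = (505/150) / (596/100)
  = 3.36667 / 5.96 = 0.5649

F = 0.565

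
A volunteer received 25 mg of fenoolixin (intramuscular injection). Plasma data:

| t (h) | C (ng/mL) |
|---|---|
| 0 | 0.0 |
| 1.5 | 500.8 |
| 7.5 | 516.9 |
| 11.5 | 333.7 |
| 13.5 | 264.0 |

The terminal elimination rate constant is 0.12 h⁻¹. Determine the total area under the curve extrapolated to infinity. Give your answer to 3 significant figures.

AUC = 7930 ng/mL·h

Trapezoidal AUC_0→13.5:
  [0→1.5]: (0.0+500.8)/2 × 1.5 = 375.6
  [1.5→7.5]: (500.8+516.9)/2 × 6 = 3053.1
  [7.5→11.5]: (516.9+333.7)/2 × 4 = 1701.2
  [11.5→13.5]: (333.7+264.0)/2 × 2 = 597.7
  Sum = 5727.6 ng/mL·h
Extrapolated tail: C_last / k_e = 264.0 / 0.12 = 2200.000
AUC_0→∞ = 5727.6 + 2200.000 = 7927.6 ng/mL·h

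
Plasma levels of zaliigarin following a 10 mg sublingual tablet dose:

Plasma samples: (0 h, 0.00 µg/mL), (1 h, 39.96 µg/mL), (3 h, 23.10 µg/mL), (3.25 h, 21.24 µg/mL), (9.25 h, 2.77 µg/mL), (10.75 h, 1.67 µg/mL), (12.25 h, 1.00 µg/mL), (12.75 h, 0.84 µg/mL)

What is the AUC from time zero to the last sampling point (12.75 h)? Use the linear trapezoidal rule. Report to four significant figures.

AUC = 166.4 µg/mL·h

Trapezoidal AUC_0→12.75:
  [0→1]: (0.00+39.96)/2 × 1 = 19.98
  [1→3]: (39.96+23.10)/2 × 2 = 63.06
  [3→3.25]: (23.10+21.24)/2 × 0.25 = 5.5425
  [3.25→9.25]: (21.24+2.77)/2 × 6 = 72.03
  [9.25→10.75]: (2.77+1.67)/2 × 1.5 = 3.33
  [10.75→12.25]: (1.67+1.00)/2 × 1.5 = 2.0025
  [12.25→12.75]: (1.00+0.84)/2 × 0.5 = 0.46
  Sum = 166.405 µg/mL·h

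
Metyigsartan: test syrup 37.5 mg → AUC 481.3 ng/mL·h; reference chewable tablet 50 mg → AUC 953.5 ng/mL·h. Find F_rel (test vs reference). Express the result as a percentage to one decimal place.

F_rel = (AUC_test/D_test) / (AUC_ref/D_ref)
      = (481.3/37.5) / (953.5/50)
      = 12.8347 / 19.07 = 0.6730 = 67.30%

F_rel = 67.3%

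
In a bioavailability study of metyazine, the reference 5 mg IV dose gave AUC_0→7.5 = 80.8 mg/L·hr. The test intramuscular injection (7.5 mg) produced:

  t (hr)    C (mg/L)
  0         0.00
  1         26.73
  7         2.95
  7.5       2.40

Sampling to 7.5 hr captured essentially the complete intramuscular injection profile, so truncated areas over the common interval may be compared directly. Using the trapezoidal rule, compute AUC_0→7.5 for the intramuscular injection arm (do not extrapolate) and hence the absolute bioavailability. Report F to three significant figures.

Trapezoidal AUC_0→7.5 (intramuscular injection):
  [0→1]: (0.00+26.73)/2 × 1 = 13.365
  [1→7]: (26.73+2.95)/2 × 6 = 89.04
  [7→7.5]: (2.95+2.40)/2 × 0.5 = 1.3375
  Sum = 103.7425 mg/L·hr
F = (AUC_ev/D_ev)/(AUC_iv/D_iv) = (103.7425/7.5)/(80.8/5) = 13.8323/16.16 = 0.8560

F = 0.856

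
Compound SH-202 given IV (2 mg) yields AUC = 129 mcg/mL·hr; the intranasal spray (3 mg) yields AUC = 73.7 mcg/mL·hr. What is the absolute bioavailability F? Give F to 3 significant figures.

F = 0.381

F = (AUC_ev / D_ev) / (AUC_iv / D_iv)
  = (73.7/3) / (129/2)
  = 24.5667 / 64.5 = 0.3809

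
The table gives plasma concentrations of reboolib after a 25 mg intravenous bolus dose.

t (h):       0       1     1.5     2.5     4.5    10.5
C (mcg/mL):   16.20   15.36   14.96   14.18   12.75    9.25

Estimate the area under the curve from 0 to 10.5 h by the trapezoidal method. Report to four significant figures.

AUC = 130.9 mcg/mL·h

Trapezoidal AUC_0→10.5:
  [0→1]: (16.20+15.36)/2 × 1 = 15.78
  [1→1.5]: (15.36+14.96)/2 × 0.5 = 7.58
  [1.5→2.5]: (14.96+14.18)/2 × 1 = 14.57
  [2.5→4.5]: (14.18+12.75)/2 × 2 = 26.93
  [4.5→10.5]: (12.75+9.25)/2 × 6 = 66.0
  Sum = 130.86 mcg/mL·h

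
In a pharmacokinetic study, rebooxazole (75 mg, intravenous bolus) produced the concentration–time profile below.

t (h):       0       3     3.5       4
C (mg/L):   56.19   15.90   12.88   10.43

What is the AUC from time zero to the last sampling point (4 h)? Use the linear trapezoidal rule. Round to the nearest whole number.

AUC = 121 mg/L·h

Trapezoidal AUC_0→4:
  [0→3]: (56.19+15.90)/2 × 3 = 108.135
  [3→3.5]: (15.90+12.88)/2 × 0.5 = 7.195
  [3.5→4]: (12.88+10.43)/2 × 0.5 = 5.8275
  Sum = 121.1575 mg/L·h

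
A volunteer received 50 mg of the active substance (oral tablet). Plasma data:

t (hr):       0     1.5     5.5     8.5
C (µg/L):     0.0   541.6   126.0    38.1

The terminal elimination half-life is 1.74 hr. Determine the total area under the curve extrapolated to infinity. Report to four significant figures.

AUC = 2083 µg/L·hr

Trapezoidal AUC_0→8.5:
  [0→1.5]: (0.0+541.6)/2 × 1.5 = 406.2
  [1.5→5.5]: (541.6+126.0)/2 × 4 = 1335.2
  [5.5→8.5]: (126.0+38.1)/2 × 3 = 246.15
  Sum = 1987.55 µg/L·hr
k_e = ln2 / t½ = 0.693147 / 1.74 = 0.3984 hr^-1
Extrapolated tail: C_last / k_e = 38.1 / 0.3984 = 95.633
AUC_0→∞ = 1987.55 + 95.633 = 2083.183 µg/L·hr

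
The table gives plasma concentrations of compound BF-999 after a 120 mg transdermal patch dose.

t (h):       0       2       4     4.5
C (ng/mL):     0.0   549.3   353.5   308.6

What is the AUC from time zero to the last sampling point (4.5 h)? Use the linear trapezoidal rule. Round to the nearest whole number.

Trapezoidal AUC_0→4.5:
  [0→2]: (0.0+549.3)/2 × 2 = 549.3
  [2→4]: (549.3+353.5)/2 × 2 = 902.8
  [4→4.5]: (353.5+308.6)/2 × 0.5 = 165.525
  Sum = 1617.625 ng/mL·h

AUC = 1618 ng/mL·h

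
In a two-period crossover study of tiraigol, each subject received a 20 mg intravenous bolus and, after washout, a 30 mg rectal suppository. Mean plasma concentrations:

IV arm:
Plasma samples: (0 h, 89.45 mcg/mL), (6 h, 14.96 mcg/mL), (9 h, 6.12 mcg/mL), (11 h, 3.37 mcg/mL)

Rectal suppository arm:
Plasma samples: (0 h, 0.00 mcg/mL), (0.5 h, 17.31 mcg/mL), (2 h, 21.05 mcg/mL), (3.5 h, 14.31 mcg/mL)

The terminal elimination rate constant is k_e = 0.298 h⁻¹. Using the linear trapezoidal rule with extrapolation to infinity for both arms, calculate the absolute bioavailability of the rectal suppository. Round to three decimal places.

F = 0.196

Trapezoidal AUC_0→11 (IV):
  [0→6]: (89.45+14.96)/2 × 6 = 313.23
  [6→9]: (14.96+6.12)/2 × 3 = 31.62
  [9→11]: (6.12+3.37)/2 × 2 = 9.49
  Sum = 354.34 mcg/mL·h
IV tail: 3.37/0.298 = 11.309; AUC_iv,0→∞ = 354.34 + 11.309 = 365.649 mcg/mL·h
Trapezoidal AUC_0→3.5 (rectal suppository):
  [0→0.5]: (0.00+17.31)/2 × 0.5 = 4.3275
  [0.5→2]: (17.31+21.05)/2 × 1.5 = 28.77
  [2→3.5]: (21.05+14.31)/2 × 1.5 = 26.52
  Sum = 59.6175 mcg/mL·h
rectal suppository tail: 14.31/0.298 = 48.020; AUC_ev,0→∞ = 59.6175 + 48.020 = 107.6375 mcg/mL·h
F = (AUC_ev/D_ev)/(AUC_iv/D_iv) = (107.6375/30)/(365.649/20) = 3.58792/18.28245 = 0.1962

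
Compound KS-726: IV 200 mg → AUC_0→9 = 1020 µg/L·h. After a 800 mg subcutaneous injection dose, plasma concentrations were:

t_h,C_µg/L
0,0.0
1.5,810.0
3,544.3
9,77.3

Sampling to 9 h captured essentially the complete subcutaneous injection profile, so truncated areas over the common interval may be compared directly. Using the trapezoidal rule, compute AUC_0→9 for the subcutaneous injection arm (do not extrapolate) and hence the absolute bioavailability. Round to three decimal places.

F = 0.855

Trapezoidal AUC_0→9 (subcutaneous injection):
  [0→1.5]: (0.0+810.0)/2 × 1.5 = 607.5
  [1.5→3]: (810.0+544.3)/2 × 1.5 = 1015.725
  [3→9]: (544.3+77.3)/2 × 6 = 1864.8
  Sum = 3488.025 µg/L·h
F = (AUC_ev/D_ev)/(AUC_iv/D_iv) = (3488.025/800)/(1020/200) = 4.36003/5.1 = 0.8549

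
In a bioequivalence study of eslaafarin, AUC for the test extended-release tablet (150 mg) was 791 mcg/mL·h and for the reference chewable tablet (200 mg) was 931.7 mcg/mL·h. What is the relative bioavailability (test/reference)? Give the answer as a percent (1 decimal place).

F_rel = 113.2%

F_rel = (AUC_test/D_test) / (AUC_ref/D_ref)
      = (791/150) / (931.7/200)
      = 5.27333 / 4.6585 = 1.1320 = 113.20%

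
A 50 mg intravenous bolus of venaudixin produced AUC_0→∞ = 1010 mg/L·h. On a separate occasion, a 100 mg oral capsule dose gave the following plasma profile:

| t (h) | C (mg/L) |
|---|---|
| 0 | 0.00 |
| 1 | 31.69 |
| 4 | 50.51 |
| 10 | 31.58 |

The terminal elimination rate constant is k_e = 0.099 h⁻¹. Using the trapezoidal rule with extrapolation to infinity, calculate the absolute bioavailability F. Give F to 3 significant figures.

Trapezoidal AUC_0→10 (oral capsule):
  [0→1]: (0.00+31.69)/2 × 1 = 15.845
  [1→4]: (31.69+50.51)/2 × 3 = 123.3
  [4→10]: (50.51+31.58)/2 × 6 = 246.27
  Sum = 385.415 mg/L·h
Tail: C_last/k_e = 31.58/0.099 = 318.990
AUC_0→∞ (oral capsule) = 385.415 + 318.990 = 704.405 mg/L·h
F = (AUC_ev/D_ev)/(AUC_iv/D_iv) = (704.405/100)/(1010/50) = 7.04405/20.2 = 0.3487

F = 0.349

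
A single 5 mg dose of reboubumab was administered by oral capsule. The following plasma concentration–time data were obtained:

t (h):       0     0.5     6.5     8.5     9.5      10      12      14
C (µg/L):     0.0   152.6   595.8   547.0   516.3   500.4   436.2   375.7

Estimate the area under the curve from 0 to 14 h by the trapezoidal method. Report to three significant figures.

Trapezoidal AUC_0→14:
  [0→0.5]: (0.0+152.6)/2 × 0.5 = 38.15
  [0.5→6.5]: (152.6+595.8)/2 × 6 = 2245.2
  [6.5→8.5]: (595.8+547.0)/2 × 2 = 1142.8
  [8.5→9.5]: (547.0+516.3)/2 × 1 = 531.65
  [9.5→10]: (516.3+500.4)/2 × 0.5 = 254.175
  [10→12]: (500.4+436.2)/2 × 2 = 936.6
  [12→14]: (436.2+375.7)/2 × 2 = 811.9
  Sum = 5960.475 µg/L·h

AUC = 5960 µg/L·h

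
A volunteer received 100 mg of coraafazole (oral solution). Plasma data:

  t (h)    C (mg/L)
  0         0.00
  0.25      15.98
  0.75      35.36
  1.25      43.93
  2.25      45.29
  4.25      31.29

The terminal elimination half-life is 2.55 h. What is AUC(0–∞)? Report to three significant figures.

AUC = 271 mg/L·h

Trapezoidal AUC_0→4.25:
  [0→0.25]: (0.00+15.98)/2 × 0.25 = 1.9975
  [0.25→0.75]: (15.98+35.36)/2 × 0.5 = 12.835
  [0.75→1.25]: (35.36+43.93)/2 × 0.5 = 19.8225
  [1.25→2.25]: (43.93+45.29)/2 × 1 = 44.61
  [2.25→4.25]: (45.29+31.29)/2 × 2 = 76.58
  Sum = 155.845 mg/L·h
k_e = ln2 / t½ = 0.693147 / 2.55 = 0.2718 h^-1
Extrapolated tail: C_last / k_e = 31.29 / 0.2718 = 115.121
AUC_0→∞ = 155.845 + 115.121 = 270.966 mg/L·h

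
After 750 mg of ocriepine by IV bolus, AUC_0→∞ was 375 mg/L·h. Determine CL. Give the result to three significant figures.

CL = 2.00 L/h

CL = Dose_iv / AUC_0→∞
   = 750 / 375 = 2 L/h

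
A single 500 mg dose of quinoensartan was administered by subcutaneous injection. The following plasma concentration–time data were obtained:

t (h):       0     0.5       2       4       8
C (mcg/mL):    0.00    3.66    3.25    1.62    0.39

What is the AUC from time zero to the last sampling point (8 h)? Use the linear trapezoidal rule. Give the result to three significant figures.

AUC = 15.0 mcg/mL·h

Trapezoidal AUC_0→8:
  [0→0.5]: (0.00+3.66)/2 × 0.5 = 0.915
  [0.5→2]: (3.66+3.25)/2 × 1.5 = 5.1825
  [2→4]: (3.25+1.62)/2 × 2 = 4.87
  [4→8]: (1.62+0.39)/2 × 4 = 4.02
  Sum = 14.9875 mcg/mL·h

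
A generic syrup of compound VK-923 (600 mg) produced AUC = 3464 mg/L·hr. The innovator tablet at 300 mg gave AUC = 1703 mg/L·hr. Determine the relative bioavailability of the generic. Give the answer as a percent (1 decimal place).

F_rel = 101.7%

F_rel = (AUC_test/D_test) / (AUC_ref/D_ref)
      = (3464/600) / (1703/300)
      = 5.77333 / 5.67667 = 1.0170 = 101.70%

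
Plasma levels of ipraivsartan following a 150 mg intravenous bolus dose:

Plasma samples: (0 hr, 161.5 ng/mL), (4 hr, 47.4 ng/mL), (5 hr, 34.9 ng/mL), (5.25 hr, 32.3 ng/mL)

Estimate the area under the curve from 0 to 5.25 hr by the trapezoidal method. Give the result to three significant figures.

Trapezoidal AUC_0→5.25:
  [0→4]: (161.5+47.4)/2 × 4 = 417.8
  [4→5]: (47.4+34.9)/2 × 1 = 41.15
  [5→5.25]: (34.9+32.3)/2 × 0.25 = 8.4
  Sum = 467.35 ng/mL·hr

AUC = 467 ng/mL·hr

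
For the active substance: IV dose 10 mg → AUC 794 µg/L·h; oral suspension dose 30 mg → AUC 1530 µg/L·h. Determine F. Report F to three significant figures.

F = (AUC_ev / D_ev) / (AUC_iv / D_iv)
  = (1530/30) / (794/10)
  = 51 / 79.4 = 0.6423

F = 0.642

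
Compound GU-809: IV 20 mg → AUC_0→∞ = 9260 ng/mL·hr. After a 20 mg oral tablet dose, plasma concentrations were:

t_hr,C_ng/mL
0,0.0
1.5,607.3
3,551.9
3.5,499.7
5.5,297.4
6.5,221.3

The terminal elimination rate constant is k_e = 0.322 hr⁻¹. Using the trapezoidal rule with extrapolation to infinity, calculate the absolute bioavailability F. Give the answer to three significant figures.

Trapezoidal AUC_0→6.5 (oral tablet):
  [0→1.5]: (0.0+607.3)/2 × 1.5 = 455.475
  [1.5→3]: (607.3+551.9)/2 × 1.5 = 869.4
  [3→3.5]: (551.9+499.7)/2 × 0.5 = 262.9
  [3.5→5.5]: (499.7+297.4)/2 × 2 = 797.1
  [5.5→6.5]: (297.4+221.3)/2 × 1 = 259.35
  Sum = 2644.225 ng/mL·hr
Tail: C_last/k_e = 221.3/0.322 = 687.267
AUC_0→∞ (oral tablet) = 2644.225 + 687.267 = 3331.492 ng/mL·hr
F = (AUC_ev/D_ev)/(AUC_iv/D_iv) = (3331.492/20)/(9260/20) = 166.5746/463 = 0.3598

F = 0.360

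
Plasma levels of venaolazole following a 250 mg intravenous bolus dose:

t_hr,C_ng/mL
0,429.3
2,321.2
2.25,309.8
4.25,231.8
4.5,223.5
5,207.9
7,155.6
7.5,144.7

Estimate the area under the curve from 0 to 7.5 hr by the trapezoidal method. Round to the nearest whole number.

Trapezoidal AUC_0→7.5:
  [0→2]: (429.3+321.2)/2 × 2 = 750.5
  [2→2.25]: (321.2+309.8)/2 × 0.25 = 78.875
  [2.25→4.25]: (309.8+231.8)/2 × 2 = 541.6
  [4.25→4.5]: (231.8+223.5)/2 × 0.25 = 56.9125
  [4.5→5]: (223.5+207.9)/2 × 0.5 = 107.85
  [5→7]: (207.9+155.6)/2 × 2 = 363.5
  [7→7.5]: (155.6+144.7)/2 × 0.5 = 75.075
  Sum = 1974.3125 ng/mL·hr

AUC = 1974 ng/mL·hr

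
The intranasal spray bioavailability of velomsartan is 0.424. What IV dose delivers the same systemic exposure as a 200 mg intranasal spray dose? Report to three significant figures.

Systemic exposure from an extravascular dose = F × D_ev, so the equivalent IV dose is F × D_ev.
D_iv = F × D_ev = 0.424 × 200 = 84.8 mg

D_iv = 84.8 mg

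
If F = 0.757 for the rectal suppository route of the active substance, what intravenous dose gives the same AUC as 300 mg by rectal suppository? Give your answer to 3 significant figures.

D_iv = 227 mg

Systemic exposure from an extravascular dose = F × D_ev, so the equivalent IV dose is F × D_ev.
D_iv = F × D_ev = 0.757 × 300 = 227.1 mg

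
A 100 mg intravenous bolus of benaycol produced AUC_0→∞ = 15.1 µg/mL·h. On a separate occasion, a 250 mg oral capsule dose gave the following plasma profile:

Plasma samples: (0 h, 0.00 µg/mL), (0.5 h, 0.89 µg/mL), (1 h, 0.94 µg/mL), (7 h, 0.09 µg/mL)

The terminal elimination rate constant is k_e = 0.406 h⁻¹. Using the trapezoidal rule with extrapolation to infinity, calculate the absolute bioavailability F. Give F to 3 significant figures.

F = 0.106

Trapezoidal AUC_0→7 (oral capsule):
  [0→0.5]: (0.00+0.89)/2 × 0.5 = 0.2225
  [0.5→1]: (0.89+0.94)/2 × 0.5 = 0.4575
  [1→7]: (0.94+0.09)/2 × 6 = 3.09
  Sum = 3.77 µg/mL·h
Tail: C_last/k_e = 0.09/0.406 = 0.222
AUC_0→∞ (oral capsule) = 3.77 + 0.222 = 3.992 µg/mL·h
F = (AUC_ev/D_ev)/(AUC_iv/D_iv) = (3.992/250)/(15.1/100) = 0.015968/0.151 = 0.1057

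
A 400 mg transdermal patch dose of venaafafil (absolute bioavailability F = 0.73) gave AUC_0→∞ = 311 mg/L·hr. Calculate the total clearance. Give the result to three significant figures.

CL = 0.939 L/hr

CL = F × Dose / AUC_0→∞
   = 0.73 × 400 / 311 = 0.938907 L/hr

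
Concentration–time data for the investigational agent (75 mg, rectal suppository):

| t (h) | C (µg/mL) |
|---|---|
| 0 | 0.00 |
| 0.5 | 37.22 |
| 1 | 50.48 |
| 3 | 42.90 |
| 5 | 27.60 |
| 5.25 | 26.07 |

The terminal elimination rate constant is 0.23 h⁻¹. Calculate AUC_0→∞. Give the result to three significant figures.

Trapezoidal AUC_0→5.25:
  [0→0.5]: (0.00+37.22)/2 × 0.5 = 9.305
  [0.5→1]: (37.22+50.48)/2 × 0.5 = 21.925
  [1→3]: (50.48+42.90)/2 × 2 = 93.38
  [3→5]: (42.90+27.60)/2 × 2 = 70.5
  [5→5.25]: (27.60+26.07)/2 × 0.25 = 6.70875
  Sum = 201.81875 µg/mL·h
Extrapolated tail: C_last / k_e = 26.07 / 0.23 = 113.348
AUC_0→∞ = 201.81875 + 113.348 = 315.16675 µg/mL·h

AUC = 315 µg/mL·h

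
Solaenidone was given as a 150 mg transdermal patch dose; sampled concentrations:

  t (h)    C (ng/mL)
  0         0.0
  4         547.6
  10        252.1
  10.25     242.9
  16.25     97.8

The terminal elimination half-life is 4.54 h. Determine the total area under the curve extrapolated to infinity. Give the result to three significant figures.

Trapezoidal AUC_0→16.25:
  [0→4]: (0.0+547.6)/2 × 4 = 1095.2
  [4→10]: (547.6+252.1)/2 × 6 = 2399.1
  [10→10.25]: (252.1+242.9)/2 × 0.25 = 61.875
  [10.25→16.25]: (242.9+97.8)/2 × 6 = 1022.1
  Sum = 4578.275 ng/mL·h
k_e = ln2 / t½ = 0.693147 / 4.54 = 0.1527 h^-1
Extrapolated tail: C_last / k_e = 97.8 / 0.1527 = 640.472
AUC_0→∞ = 4578.275 + 640.472 = 5218.747 ng/mL·h

AUC = 5220 ng/mL·h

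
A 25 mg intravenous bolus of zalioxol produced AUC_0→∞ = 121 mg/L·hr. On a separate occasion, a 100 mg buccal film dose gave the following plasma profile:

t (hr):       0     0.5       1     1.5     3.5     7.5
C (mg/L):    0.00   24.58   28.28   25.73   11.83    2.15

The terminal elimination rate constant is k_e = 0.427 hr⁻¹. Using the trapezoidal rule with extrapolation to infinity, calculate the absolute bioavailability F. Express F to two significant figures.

F = 0.21

Trapezoidal AUC_0→7.5 (buccal film):
  [0→0.5]: (0.00+24.58)/2 × 0.5 = 6.145
  [0.5→1]: (24.58+28.28)/2 × 0.5 = 13.215
  [1→1.5]: (28.28+25.73)/2 × 0.5 = 13.5025
  [1.5→3.5]: (25.73+11.83)/2 × 2 = 37.56
  [3.5→7.5]: (11.83+2.15)/2 × 4 = 27.96
  Sum = 98.3825 mg/L·hr
Tail: C_last/k_e = 2.15/0.427 = 5.035
AUC_0→∞ (buccal film) = 98.3825 + 5.035 = 103.4175 mg/L·hr
F = (AUC_ev/D_ev)/(AUC_iv/D_iv) = (103.4175/100)/(121/25) = 1.034175/4.84 = 0.2137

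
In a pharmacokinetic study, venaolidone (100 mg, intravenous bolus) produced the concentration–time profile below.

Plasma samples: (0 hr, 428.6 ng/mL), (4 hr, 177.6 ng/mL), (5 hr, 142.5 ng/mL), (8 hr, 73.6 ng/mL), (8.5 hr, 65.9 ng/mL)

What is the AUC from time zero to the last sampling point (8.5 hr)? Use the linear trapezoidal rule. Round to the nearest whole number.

Trapezoidal AUC_0→8.5:
  [0→4]: (428.6+177.6)/2 × 4 = 1212.4
  [4→5]: (177.6+142.5)/2 × 1 = 160.05
  [5→8]: (142.5+73.6)/2 × 3 = 324.15
  [8→8.5]: (73.6+65.9)/2 × 0.5 = 34.875
  Sum = 1731.475 ng/mL·hr

AUC = 1731 ng/mL·hr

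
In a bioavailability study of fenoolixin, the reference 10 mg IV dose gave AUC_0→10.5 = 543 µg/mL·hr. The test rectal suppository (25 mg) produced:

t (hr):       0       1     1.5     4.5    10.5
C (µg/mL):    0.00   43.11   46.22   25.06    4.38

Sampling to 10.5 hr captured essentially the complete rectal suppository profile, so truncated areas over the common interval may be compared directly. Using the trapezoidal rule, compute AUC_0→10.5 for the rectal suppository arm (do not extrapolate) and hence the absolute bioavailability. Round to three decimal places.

Trapezoidal AUC_0→10.5 (rectal suppository):
  [0→1]: (0.00+43.11)/2 × 1 = 21.555
  [1→1.5]: (43.11+46.22)/2 × 0.5 = 22.3325
  [1.5→4.5]: (46.22+25.06)/2 × 3 = 106.92
  [4.5→10.5]: (25.06+4.38)/2 × 6 = 88.32
  Sum = 239.1275 µg/mL·hr
F = (AUC_ev/D_ev)/(AUC_iv/D_iv) = (239.1275/25)/(543/10) = 9.5651/54.3 = 0.1762

F = 0.176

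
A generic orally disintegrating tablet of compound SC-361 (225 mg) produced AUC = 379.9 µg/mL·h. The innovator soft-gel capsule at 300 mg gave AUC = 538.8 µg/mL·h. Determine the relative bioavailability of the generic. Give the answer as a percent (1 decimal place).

F_rel = (AUC_test/D_test) / (AUC_ref/D_ref)
      = (379.9/225) / (538.8/300)
      = 1.68844 / 1.796 = 0.9401 = 94.01%

F_rel = 94.0%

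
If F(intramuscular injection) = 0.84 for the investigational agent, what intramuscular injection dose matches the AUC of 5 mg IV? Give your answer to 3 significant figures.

D_intramuscular = 5.95 mg

For equal systemic exposure: F × D_ev = D_iv
D_ev = D_iv / F = 5 / 0.84 = 5.95238 mg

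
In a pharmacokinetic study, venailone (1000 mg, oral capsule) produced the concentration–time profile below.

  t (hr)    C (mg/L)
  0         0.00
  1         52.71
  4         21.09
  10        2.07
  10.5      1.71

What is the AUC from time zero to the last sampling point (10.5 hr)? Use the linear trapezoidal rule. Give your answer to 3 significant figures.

Trapezoidal AUC_0→10.5:
  [0→1]: (0.00+52.71)/2 × 1 = 26.355
  [1→4]: (52.71+21.09)/2 × 3 = 110.7
  [4→10]: (21.09+2.07)/2 × 6 = 69.48
  [10→10.5]: (2.07+1.71)/2 × 0.5 = 0.945
  Sum = 207.48 mg/L·hr

AUC = 207 mg/L·hr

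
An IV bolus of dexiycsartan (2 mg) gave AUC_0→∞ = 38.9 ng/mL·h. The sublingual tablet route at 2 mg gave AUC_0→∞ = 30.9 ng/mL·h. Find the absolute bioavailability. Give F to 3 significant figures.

F = 0.794

F = (AUC_ev / D_ev) / (AUC_iv / D_iv)
  = (30.9/2) / (38.9/2)
  = 15.45 / 19.45 = 0.7943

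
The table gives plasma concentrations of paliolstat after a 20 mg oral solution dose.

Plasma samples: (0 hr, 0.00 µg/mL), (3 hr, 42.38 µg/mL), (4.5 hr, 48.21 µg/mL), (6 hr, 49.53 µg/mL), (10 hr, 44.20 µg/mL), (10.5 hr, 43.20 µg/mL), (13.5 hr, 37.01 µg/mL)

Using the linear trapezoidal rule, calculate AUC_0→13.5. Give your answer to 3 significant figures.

AUC = 534 µg/mL·hr

Trapezoidal AUC_0→13.5:
  [0→3]: (0.00+42.38)/2 × 3 = 63.57
  [3→4.5]: (42.38+48.21)/2 × 1.5 = 67.9425
  [4.5→6]: (48.21+49.53)/2 × 1.5 = 73.305
  [6→10]: (49.53+44.20)/2 × 4 = 187.46
  [10→10.5]: (44.20+43.20)/2 × 0.5 = 21.85
  [10.5→13.5]: (43.20+37.01)/2 × 3 = 120.315
  Sum = 534.4425 µg/mL·hr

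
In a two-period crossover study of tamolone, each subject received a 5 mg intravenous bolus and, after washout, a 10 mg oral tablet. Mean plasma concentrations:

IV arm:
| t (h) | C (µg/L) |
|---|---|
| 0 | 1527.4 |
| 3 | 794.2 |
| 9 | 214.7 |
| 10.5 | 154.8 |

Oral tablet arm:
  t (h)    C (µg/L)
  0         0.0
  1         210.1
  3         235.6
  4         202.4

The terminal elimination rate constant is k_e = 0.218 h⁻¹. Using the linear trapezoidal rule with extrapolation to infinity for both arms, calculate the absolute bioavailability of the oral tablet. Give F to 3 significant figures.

Trapezoidal AUC_0→10.5 (IV):
  [0→3]: (1527.4+794.2)/2 × 3 = 3482.4
  [3→9]: (794.2+214.7)/2 × 6 = 3026.7
  [9→10.5]: (214.7+154.8)/2 × 1.5 = 277.125
  Sum = 6786.225 µg/L·h
IV tail: 154.8/0.218 = 710.092; AUC_iv,0→∞ = 6786.225 + 710.092 = 7496.317 µg/L·h
Trapezoidal AUC_0→4 (oral tablet):
  [0→1]: (0.0+210.1)/2 × 1 = 105.05
  [1→3]: (210.1+235.6)/2 × 2 = 445.7
  [3→4]: (235.6+202.4)/2 × 1 = 219.0
  Sum = 769.75 µg/L·h
oral tablet tail: 202.4/0.218 = 928.440; AUC_ev,0→∞ = 769.75 + 928.440 = 1698.19 µg/L·h
F = (AUC_ev/D_ev)/(AUC_iv/D_iv) = (1698.19/10)/(7496.317/5) = 169.819/1499.2634 = 0.1133

F = 0.113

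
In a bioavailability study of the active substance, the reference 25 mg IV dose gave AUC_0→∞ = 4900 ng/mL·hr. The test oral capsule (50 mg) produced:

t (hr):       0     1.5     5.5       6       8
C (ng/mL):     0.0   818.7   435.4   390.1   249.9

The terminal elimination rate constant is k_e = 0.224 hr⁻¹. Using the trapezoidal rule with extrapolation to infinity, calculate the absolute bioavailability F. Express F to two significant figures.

Trapezoidal AUC_0→8 (oral capsule):
  [0→1.5]: (0.0+818.7)/2 × 1.5 = 614.025
  [1.5→5.5]: (818.7+435.4)/2 × 4 = 2508.2
  [5.5→6]: (435.4+390.1)/2 × 0.5 = 206.375
  [6→8]: (390.1+249.9)/2 × 2 = 640.0
  Sum = 3968.6 ng/mL·hr
Tail: C_last/k_e = 249.9/0.224 = 1115.625
AUC_0→∞ (oral capsule) = 3968.6 + 1115.625 = 5084.225 ng/mL·hr
F = (AUC_ev/D_ev)/(AUC_iv/D_iv) = (5084.225/50)/(4900/25) = 101.6845/196 = 0.5188

F = 0.52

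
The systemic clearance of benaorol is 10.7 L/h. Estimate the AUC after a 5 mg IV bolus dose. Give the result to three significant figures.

AUC_0→∞ = Dose_iv / CL
        = 5 / 10.7 = 0.46729 mg/L·h

AUC = 0.467 mg/L·h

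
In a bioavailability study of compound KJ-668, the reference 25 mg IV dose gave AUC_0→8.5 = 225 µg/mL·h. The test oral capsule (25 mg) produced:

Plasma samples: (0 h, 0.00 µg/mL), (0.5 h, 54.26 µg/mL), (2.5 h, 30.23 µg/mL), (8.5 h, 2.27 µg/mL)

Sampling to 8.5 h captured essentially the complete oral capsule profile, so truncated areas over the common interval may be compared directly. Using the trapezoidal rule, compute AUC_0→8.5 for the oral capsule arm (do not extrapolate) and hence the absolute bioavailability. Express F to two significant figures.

F = 0.87

Trapezoidal AUC_0→8.5 (oral capsule):
  [0→0.5]: (0.00+54.26)/2 × 0.5 = 13.565
  [0.5→2.5]: (54.26+30.23)/2 × 2 = 84.49
  [2.5→8.5]: (30.23+2.27)/2 × 6 = 97.5
  Sum = 195.555 µg/mL·h
F = (AUC_ev/D_ev)/(AUC_iv/D_iv) = (195.555/25)/(225/25) = 7.8222/9 = 0.8691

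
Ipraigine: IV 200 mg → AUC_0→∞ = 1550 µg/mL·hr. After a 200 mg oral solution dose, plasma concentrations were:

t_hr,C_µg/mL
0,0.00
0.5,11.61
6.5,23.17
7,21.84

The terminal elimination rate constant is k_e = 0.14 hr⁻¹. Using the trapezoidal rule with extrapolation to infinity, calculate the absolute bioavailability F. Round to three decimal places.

F = 0.177

Trapezoidal AUC_0→7 (oral solution):
  [0→0.5]: (0.00+11.61)/2 × 0.5 = 2.9025
  [0.5→6.5]: (11.61+23.17)/2 × 6 = 104.34
  [6.5→7]: (23.17+21.84)/2 × 0.5 = 11.2525
  Sum = 118.495 µg/mL·hr
Tail: C_last/k_e = 21.84/0.14 = 156.000
AUC_0→∞ (oral solution) = 118.495 + 156.000 = 274.495 µg/mL·hr
F = (AUC_ev/D_ev)/(AUC_iv/D_iv) = (274.495/200)/(1550/200) = 1.372475/7.75 = 0.1771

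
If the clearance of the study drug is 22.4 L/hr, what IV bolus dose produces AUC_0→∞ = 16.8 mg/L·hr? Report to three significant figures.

Dose_iv = CL × AUC_0→∞
     = 22.4 × 16.8 = 376.32 mg

Dose = 376 mg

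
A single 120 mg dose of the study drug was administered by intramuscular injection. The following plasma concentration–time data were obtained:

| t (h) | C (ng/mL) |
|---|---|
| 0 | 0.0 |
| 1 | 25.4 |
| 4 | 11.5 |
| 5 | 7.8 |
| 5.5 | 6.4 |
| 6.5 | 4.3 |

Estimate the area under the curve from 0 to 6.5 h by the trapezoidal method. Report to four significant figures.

Trapezoidal AUC_0→6.5:
  [0→1]: (0.0+25.4)/2 × 1 = 12.7
  [1→4]: (25.4+11.5)/2 × 3 = 55.35
  [4→5]: (11.5+7.8)/2 × 1 = 9.65
  [5→5.5]: (7.8+6.4)/2 × 0.5 = 3.55
  [5.5→6.5]: (6.4+4.3)/2 × 1 = 5.35
  Sum = 86.6 ng/mL·h

AUC = 86.60 ng/mL·h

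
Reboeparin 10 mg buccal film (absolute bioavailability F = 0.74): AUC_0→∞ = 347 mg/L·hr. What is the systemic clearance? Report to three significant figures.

CL = F × Dose / AUC_0→∞
   = 0.74 × 10 / 347 = 0.0213256 L/hr

CL = 0.0213 L/hr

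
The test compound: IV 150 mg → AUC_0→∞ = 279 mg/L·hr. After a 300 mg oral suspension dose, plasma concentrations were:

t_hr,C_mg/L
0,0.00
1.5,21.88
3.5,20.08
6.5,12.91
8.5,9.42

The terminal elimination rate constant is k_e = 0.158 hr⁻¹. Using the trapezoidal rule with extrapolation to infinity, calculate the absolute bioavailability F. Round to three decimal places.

Trapezoidal AUC_0→8.5 (oral suspension):
  [0→1.5]: (0.00+21.88)/2 × 1.5 = 16.41
  [1.5→3.5]: (21.88+20.08)/2 × 2 = 41.96
  [3.5→6.5]: (20.08+12.91)/2 × 3 = 49.485
  [6.5→8.5]: (12.91+9.42)/2 × 2 = 22.33
  Sum = 130.185 mg/L·hr
Tail: C_last/k_e = 9.42/0.158 = 59.620
AUC_0→∞ (oral suspension) = 130.185 + 59.620 = 189.805 mg/L·hr
F = (AUC_ev/D_ev)/(AUC_iv/D_iv) = (189.805/300)/(279/150) = 0.632683/1.86 = 0.3402

F = 0.340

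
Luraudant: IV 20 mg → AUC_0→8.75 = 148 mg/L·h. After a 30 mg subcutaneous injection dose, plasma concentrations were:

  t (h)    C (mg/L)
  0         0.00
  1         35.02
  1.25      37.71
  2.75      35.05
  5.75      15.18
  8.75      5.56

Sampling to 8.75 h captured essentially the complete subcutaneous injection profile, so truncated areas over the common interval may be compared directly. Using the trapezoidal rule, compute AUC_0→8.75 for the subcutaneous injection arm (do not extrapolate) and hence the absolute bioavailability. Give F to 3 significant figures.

F = 0.845

Trapezoidal AUC_0→8.75 (subcutaneous injection):
  [0→1]: (0.00+35.02)/2 × 1 = 17.51
  [1→1.25]: (35.02+37.71)/2 × 0.25 = 9.09125
  [1.25→2.75]: (37.71+35.05)/2 × 1.5 = 54.57
  [2.75→5.75]: (35.05+15.18)/2 × 3 = 75.345
  [5.75→8.75]: (15.18+5.56)/2 × 3 = 31.11
  Sum = 187.62625 mg/L·h
F = (AUC_ev/D_ev)/(AUC_iv/D_iv) = (187.62625/30)/(148/20) = 6.25421/7.4 = 0.8452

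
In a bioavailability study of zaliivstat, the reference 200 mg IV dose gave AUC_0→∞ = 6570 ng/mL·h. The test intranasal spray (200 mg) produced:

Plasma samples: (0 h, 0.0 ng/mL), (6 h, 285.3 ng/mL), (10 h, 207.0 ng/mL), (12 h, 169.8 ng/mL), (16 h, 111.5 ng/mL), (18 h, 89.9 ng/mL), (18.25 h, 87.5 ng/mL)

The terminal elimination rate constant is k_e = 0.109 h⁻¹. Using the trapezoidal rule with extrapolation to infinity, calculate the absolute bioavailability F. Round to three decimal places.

Trapezoidal AUC_0→18.25 (intranasal spray):
  [0→6]: (0.0+285.3)/2 × 6 = 855.9
  [6→10]: (285.3+207.0)/2 × 4 = 984.6
  [10→12]: (207.0+169.8)/2 × 2 = 376.8
  [12→16]: (169.8+111.5)/2 × 4 = 562.6
  [16→18]: (111.5+89.9)/2 × 2 = 201.4
  [18→18.25]: (89.9+87.5)/2 × 0.25 = 22.175
  Sum = 3003.475 ng/mL·h
Tail: C_last/k_e = 87.5/0.109 = 802.752
AUC_0→∞ (intranasal spray) = 3003.475 + 802.752 = 3806.227 ng/mL·h
F = (AUC_ev/D_ev)/(AUC_iv/D_iv) = (3806.227/200)/(6570/200) = 19.031135/32.85 = 0.5793

F = 0.579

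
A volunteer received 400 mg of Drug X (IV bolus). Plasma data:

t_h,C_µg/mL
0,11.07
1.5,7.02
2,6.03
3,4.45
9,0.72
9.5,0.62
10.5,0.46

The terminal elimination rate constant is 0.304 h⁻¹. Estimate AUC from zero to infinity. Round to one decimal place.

Trapezoidal AUC_0→10.5:
  [0→1.5]: (11.07+7.02)/2 × 1.5 = 13.5675
  [1.5→2]: (7.02+6.03)/2 × 0.5 = 3.2625
  [2→3]: (6.03+4.45)/2 × 1 = 5.24
  [3→9]: (4.45+0.72)/2 × 6 = 15.51
  [9→9.5]: (0.72+0.62)/2 × 0.5 = 0.335
  [9.5→10.5]: (0.62+0.46)/2 × 1 = 0.54
  Sum = 38.455 µg/mL·h
Extrapolated tail: C_last / k_e = 0.46 / 0.304 = 1.513
AUC_0→∞ = 38.455 + 1.513 = 39.968 µg/mL·h

AUC = 40.0 µg/mL·h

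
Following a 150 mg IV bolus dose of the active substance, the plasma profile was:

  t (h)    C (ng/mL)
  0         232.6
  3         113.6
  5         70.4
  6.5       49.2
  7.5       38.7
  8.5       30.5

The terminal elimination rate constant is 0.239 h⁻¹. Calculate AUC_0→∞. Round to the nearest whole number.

AUC = 999 ng/mL·h

Trapezoidal AUC_0→8.5:
  [0→3]: (232.6+113.6)/2 × 3 = 519.3
  [3→5]: (113.6+70.4)/2 × 2 = 184.0
  [5→6.5]: (70.4+49.2)/2 × 1.5 = 89.7
  [6.5→7.5]: (49.2+38.7)/2 × 1 = 43.95
  [7.5→8.5]: (38.7+30.5)/2 × 1 = 34.6
  Sum = 871.55 ng/mL·h
Extrapolated tail: C_last / k_e = 30.5 / 0.239 = 127.615
AUC_0→∞ = 871.55 + 127.615 = 999.165 ng/mL·h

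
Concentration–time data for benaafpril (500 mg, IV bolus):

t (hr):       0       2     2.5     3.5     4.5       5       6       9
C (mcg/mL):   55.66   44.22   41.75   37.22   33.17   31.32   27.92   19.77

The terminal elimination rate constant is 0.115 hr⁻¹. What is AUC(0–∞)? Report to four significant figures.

AUC = 485.2 mcg/mL·hr

Trapezoidal AUC_0→9:
  [0→2]: (55.66+44.22)/2 × 2 = 99.88
  [2→2.5]: (44.22+41.75)/2 × 0.5 = 21.4925
  [2.5→3.5]: (41.75+37.22)/2 × 1 = 39.485
  [3.5→4.5]: (37.22+33.17)/2 × 1 = 35.195
  [4.5→5]: (33.17+31.32)/2 × 0.5 = 16.1225
  [5→6]: (31.32+27.92)/2 × 1 = 29.62
  [6→9]: (27.92+19.77)/2 × 3 = 71.535
  Sum = 313.33 mcg/mL·hr
Extrapolated tail: C_last / k_e = 19.77 / 0.115 = 171.913
AUC_0→∞ = 313.33 + 171.913 = 485.243 mcg/mL·hr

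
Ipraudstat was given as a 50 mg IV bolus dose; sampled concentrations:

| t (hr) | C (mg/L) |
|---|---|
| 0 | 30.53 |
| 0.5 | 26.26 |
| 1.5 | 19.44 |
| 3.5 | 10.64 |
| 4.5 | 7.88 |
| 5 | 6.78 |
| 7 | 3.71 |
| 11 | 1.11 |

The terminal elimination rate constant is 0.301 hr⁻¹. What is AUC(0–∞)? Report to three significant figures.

AUC = 104 mg/L·hr

Trapezoidal AUC_0→11:
  [0→0.5]: (30.53+26.26)/2 × 0.5 = 14.1975
  [0.5→1.5]: (26.26+19.44)/2 × 1 = 22.85
  [1.5→3.5]: (19.44+10.64)/2 × 2 = 30.08
  [3.5→4.5]: (10.64+7.88)/2 × 1 = 9.26
  [4.5→5]: (7.88+6.78)/2 × 0.5 = 3.665
  [5→7]: (6.78+3.71)/2 × 2 = 10.49
  [7→11]: (3.71+1.11)/2 × 4 = 9.64
  Sum = 100.1825 mg/L·hr
Extrapolated tail: C_last / k_e = 1.11 / 0.301 = 3.688
AUC_0→∞ = 100.1825 + 3.688 = 103.8705 mg/L·hr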